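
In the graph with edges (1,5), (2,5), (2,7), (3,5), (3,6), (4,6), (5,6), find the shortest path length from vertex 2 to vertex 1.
2 (path: 2 -> 5 -> 1, 2 edges)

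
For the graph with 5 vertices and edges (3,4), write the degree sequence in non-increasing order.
[1, 1, 0, 0, 0] (degrees: deg(1)=0, deg(2)=0, deg(3)=1, deg(4)=1, deg(5)=0)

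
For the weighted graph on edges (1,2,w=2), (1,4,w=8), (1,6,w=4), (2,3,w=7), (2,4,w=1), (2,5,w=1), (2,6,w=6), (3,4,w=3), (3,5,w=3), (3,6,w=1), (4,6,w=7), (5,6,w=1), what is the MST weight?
6 (MST edges: (1,2,w=2), (2,4,w=1), (2,5,w=1), (3,6,w=1), (5,6,w=1); sum of weights 2 + 1 + 1 + 1 + 1 = 6)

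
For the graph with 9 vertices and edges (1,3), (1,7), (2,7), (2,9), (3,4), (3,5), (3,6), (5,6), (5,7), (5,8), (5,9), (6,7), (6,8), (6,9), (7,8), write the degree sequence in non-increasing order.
[5, 5, 5, 4, 3, 3, 2, 2, 1] (degrees: deg(1)=2, deg(2)=2, deg(3)=4, deg(4)=1, deg(5)=5, deg(6)=5, deg(7)=5, deg(8)=3, deg(9)=3)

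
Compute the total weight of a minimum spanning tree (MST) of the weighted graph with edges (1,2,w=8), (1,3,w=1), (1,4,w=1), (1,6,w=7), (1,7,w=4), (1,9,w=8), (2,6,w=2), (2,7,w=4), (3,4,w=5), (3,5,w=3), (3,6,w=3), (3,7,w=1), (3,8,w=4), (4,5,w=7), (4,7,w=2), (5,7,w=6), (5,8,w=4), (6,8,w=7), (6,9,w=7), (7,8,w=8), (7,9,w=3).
18 (MST edges: (1,3,w=1), (1,4,w=1), (2,6,w=2), (3,5,w=3), (3,6,w=3), (3,7,w=1), (3,8,w=4), (7,9,w=3); sum of weights 1 + 1 + 2 + 3 + 3 + 1 + 4 + 3 = 18)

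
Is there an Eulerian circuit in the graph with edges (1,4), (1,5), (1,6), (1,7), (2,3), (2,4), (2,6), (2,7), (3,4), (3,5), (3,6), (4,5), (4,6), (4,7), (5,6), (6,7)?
Yes (the graph is connected and all 7 vertices have even degree)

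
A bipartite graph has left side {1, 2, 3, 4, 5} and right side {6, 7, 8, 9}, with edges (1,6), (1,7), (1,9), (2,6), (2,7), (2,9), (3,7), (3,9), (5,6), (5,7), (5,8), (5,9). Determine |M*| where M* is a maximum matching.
4 (matching: (1,9), (2,6), (3,7), (5,8); upper bound min(|L|,|R|) = min(5,4) = 4)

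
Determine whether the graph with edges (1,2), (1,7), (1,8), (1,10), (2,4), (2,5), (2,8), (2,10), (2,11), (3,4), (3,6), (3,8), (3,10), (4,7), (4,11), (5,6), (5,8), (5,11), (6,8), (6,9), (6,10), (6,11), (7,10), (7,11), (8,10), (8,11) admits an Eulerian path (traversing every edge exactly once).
Yes (the graph is connected and exactly 2 vertices have odd degree: {8, 9}; any Eulerian path must start and end at those)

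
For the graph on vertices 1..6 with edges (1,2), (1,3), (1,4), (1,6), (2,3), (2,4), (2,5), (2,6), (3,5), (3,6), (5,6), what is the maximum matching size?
3 (matching: (1,6), (2,4), (3,5); upper bound floor(n/2) = floor(6/2) = 3)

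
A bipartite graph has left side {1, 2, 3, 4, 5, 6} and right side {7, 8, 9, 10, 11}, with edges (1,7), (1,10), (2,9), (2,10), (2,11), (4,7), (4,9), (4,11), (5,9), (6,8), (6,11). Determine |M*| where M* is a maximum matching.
5 (matching: (1,10), (2,11), (4,7), (5,9), (6,8); upper bound min(|L|,|R|) = min(6,5) = 5)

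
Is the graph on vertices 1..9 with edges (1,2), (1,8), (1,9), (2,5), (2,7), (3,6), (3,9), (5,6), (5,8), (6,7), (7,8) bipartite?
Yes. Partition: {1, 3, 4, 5, 7}, {2, 6, 8, 9}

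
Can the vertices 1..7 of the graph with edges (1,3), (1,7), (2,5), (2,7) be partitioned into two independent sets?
Yes. Partition: {1, 2, 4, 6}, {3, 5, 7}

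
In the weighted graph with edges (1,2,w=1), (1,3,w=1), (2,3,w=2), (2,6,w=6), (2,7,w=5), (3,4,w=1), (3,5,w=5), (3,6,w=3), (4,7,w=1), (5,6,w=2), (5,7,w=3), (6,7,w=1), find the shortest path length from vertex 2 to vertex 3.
2 (path: 2 -> 3; weights 2 = 2)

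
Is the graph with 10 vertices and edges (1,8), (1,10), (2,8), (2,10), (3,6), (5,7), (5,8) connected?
No, it has 4 components: {1, 2, 5, 7, 8, 10}, {3, 6}, {4}, {9}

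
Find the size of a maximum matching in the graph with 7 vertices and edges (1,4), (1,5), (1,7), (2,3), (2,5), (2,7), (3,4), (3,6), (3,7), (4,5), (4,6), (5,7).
3 (matching: (1,4), (3,6), (5,7); upper bound floor(n/2) = floor(7/2) = 3)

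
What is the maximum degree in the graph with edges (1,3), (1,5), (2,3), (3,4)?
3 (attained at vertex 3)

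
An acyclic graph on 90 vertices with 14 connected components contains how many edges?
76 (Each of the 14 component trees on V_i vertices has V_i - 1 edges; summing gives V - C = 90 - 14 = 76)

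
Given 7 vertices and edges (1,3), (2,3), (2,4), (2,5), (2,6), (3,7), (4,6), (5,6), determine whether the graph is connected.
Yes (BFS from 1 visits [1, 3, 2, 7, 4, 5, 6] — all 7 vertices reached)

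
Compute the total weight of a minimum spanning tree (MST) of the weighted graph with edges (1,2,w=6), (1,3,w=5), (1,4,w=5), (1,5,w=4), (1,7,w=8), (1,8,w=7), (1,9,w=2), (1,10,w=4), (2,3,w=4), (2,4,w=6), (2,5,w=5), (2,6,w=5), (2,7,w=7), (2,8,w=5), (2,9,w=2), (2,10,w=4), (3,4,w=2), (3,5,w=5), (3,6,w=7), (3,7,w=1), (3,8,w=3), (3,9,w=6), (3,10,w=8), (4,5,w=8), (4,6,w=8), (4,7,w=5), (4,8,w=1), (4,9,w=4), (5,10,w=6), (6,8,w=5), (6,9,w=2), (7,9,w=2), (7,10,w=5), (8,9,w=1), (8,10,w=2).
17 (MST edges: (1,5,w=4), (1,9,w=2), (2,9,w=2), (3,4,w=2), (3,7,w=1), (4,8,w=1), (6,9,w=2), (8,9,w=1), (8,10,w=2); sum of weights 4 + 2 + 2 + 2 + 1 + 1 + 2 + 1 + 2 = 17)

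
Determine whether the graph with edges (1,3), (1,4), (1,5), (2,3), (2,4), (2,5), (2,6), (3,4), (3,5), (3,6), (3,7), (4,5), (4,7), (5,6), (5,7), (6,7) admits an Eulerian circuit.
No (2 vertices have odd degree: {1, 4}; Eulerian circuit requires 0)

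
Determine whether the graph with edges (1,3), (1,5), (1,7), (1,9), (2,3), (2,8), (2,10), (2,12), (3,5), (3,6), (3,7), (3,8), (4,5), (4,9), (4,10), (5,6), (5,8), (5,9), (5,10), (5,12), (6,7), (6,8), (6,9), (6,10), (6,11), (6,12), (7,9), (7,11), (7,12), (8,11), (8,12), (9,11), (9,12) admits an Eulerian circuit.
No (2 vertices have odd degree: {4, 9}; Eulerian circuit requires 0)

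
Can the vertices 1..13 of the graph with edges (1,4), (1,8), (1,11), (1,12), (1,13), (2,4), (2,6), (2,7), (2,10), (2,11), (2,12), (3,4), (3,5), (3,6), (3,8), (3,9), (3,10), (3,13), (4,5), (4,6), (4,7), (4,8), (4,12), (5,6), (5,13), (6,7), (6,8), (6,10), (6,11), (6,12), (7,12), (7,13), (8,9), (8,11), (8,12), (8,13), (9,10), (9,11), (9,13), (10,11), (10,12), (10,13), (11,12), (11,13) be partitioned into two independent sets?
No (odd cycle of length 3: 8 -> 1 -> 13 -> 8)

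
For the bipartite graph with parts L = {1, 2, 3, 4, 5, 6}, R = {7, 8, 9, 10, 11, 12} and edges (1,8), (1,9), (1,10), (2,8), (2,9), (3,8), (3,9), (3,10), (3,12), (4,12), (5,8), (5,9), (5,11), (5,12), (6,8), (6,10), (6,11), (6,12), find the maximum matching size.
5 (matching: (1,10), (2,9), (3,12), (5,11), (6,8); upper bound min(|L|,|R|) = min(6,6) = 6)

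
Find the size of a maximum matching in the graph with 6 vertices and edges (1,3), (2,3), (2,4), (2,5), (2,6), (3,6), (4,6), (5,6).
3 (matching: (1,3), (2,5), (4,6); upper bound floor(n/2) = floor(6/2) = 3)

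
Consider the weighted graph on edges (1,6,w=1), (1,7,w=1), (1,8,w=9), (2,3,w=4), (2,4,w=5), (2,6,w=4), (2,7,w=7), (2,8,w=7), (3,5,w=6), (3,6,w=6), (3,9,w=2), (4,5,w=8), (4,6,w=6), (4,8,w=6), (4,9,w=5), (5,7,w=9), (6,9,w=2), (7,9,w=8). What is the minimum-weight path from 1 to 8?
9 (path: 1 -> 8; weights 9 = 9)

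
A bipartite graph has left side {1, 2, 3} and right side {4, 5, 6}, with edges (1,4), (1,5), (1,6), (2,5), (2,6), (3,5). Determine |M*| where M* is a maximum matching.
3 (matching: (1,4), (2,6), (3,5); upper bound min(|L|,|R|) = min(3,3) = 3)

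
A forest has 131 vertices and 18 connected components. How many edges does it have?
113 (Each of the 18 component trees on V_i vertices has V_i - 1 edges; summing gives V - C = 131 - 18 = 113)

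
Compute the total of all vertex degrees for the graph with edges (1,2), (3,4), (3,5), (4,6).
8 (handshake: sum of degrees = 2|E| = 2 x 4 = 8)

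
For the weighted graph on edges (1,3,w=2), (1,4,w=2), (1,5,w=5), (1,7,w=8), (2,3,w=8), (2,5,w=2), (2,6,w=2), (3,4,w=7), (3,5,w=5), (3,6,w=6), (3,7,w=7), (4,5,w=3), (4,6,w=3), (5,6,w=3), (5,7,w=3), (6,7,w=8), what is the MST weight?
14 (MST edges: (1,3,w=2), (1,4,w=2), (2,5,w=2), (2,6,w=2), (4,5,w=3), (5,7,w=3); sum of weights 2 + 2 + 2 + 2 + 3 + 3 = 14)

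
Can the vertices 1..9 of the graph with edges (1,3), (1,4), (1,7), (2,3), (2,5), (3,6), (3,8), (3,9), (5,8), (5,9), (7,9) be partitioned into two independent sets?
Yes. Partition: {1, 2, 6, 8, 9}, {3, 4, 5, 7}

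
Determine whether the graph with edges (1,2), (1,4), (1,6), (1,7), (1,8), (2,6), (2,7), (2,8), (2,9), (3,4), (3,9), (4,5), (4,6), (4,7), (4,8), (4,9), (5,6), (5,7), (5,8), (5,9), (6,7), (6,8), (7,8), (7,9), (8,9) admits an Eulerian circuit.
No (6 vertices have odd degree: {1, 2, 4, 5, 7, 8}; Eulerian circuit requires 0)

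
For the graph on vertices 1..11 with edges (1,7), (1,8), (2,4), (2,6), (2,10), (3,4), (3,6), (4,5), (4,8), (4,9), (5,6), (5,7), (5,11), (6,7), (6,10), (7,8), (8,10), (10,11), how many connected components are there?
1 (components: {1, 2, 3, 4, 5, 6, 7, 8, 9, 10, 11})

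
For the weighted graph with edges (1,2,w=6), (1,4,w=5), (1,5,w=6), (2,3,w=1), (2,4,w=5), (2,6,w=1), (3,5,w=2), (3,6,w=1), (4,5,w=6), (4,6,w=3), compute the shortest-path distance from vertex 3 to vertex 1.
7 (path: 3 -> 2 -> 1; weights 1 + 6 = 7)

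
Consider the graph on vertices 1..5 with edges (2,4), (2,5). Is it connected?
No, it has 3 components: {1}, {2, 4, 5}, {3}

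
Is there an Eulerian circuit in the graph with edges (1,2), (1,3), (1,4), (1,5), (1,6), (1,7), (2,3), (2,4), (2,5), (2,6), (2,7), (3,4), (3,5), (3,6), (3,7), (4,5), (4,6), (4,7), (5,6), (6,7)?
No (2 vertices have odd degree: {5, 7}; Eulerian circuit requires 0)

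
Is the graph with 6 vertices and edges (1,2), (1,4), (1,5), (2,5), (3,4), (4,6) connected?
Yes (BFS from 1 visits [1, 2, 4, 5, 3, 6] — all 6 vertices reached)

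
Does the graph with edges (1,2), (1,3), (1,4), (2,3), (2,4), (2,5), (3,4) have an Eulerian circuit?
No (4 vertices have odd degree: {1, 3, 4, 5}; Eulerian circuit requires 0)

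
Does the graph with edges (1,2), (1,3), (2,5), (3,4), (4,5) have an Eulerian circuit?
Yes (the graph is connected and all 5 vertices have even degree)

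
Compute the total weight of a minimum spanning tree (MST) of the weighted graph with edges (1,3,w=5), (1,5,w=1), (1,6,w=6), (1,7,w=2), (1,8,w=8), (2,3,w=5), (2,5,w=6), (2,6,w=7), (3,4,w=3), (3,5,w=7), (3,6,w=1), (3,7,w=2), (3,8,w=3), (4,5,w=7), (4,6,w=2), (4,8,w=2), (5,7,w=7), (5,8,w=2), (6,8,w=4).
15 (MST edges: (1,5,w=1), (1,7,w=2), (2,3,w=5), (3,6,w=1), (3,7,w=2), (4,6,w=2), (4,8,w=2); sum of weights 1 + 2 + 5 + 1 + 2 + 2 + 2 = 15)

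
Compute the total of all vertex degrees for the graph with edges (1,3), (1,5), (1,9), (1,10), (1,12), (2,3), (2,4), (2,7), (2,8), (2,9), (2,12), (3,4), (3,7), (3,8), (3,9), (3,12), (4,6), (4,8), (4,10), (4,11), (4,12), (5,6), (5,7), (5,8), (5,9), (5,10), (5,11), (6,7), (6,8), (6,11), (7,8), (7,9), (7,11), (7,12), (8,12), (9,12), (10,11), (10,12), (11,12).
78 (handshake: sum of degrees = 2|E| = 2 x 39 = 78)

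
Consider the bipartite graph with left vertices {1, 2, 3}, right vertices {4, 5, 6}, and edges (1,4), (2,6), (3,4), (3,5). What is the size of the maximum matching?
3 (matching: (1,4), (2,6), (3,5); upper bound min(|L|,|R|) = min(3,3) = 3)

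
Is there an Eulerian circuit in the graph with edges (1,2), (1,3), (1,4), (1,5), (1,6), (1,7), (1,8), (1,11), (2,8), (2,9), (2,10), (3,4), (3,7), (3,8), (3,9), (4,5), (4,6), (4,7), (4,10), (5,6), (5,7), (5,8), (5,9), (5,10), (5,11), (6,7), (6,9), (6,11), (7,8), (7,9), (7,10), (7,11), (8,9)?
No (2 vertices have odd degree: {3, 7}; Eulerian circuit requires 0)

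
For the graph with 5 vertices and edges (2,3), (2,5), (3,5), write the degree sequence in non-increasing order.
[2, 2, 2, 0, 0] (degrees: deg(1)=0, deg(2)=2, deg(3)=2, deg(4)=0, deg(5)=2)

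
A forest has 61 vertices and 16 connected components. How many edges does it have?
45 (Each of the 16 component trees on V_i vertices has V_i - 1 edges; summing gives V - C = 61 - 16 = 45)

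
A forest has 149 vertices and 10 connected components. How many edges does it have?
139 (Each of the 10 component trees on V_i vertices has V_i - 1 edges; summing gives V - C = 149 - 10 = 139)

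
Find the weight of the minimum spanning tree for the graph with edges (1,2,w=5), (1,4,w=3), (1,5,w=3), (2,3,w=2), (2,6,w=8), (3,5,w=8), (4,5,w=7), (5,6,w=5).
18 (MST edges: (1,2,w=5), (1,4,w=3), (1,5,w=3), (2,3,w=2), (5,6,w=5); sum of weights 5 + 3 + 3 + 2 + 5 = 18)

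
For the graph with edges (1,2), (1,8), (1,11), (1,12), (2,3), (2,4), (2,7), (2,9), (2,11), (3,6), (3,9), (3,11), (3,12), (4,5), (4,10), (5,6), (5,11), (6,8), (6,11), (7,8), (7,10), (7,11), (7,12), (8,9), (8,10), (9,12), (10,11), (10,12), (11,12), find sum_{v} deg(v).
58 (handshake: sum of degrees = 2|E| = 2 x 29 = 58)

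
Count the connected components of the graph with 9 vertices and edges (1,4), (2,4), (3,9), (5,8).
5 (components: {1, 2, 4}, {3, 9}, {5, 8}, {6}, {7})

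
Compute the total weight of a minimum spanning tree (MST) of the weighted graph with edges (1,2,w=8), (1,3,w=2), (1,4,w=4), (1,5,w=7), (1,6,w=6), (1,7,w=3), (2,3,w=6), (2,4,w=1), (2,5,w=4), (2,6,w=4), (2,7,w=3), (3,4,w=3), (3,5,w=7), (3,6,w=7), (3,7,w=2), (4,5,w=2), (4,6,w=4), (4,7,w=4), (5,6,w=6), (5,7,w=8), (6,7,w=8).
14 (MST edges: (1,3,w=2), (2,4,w=1), (2,6,w=4), (2,7,w=3), (3,7,w=2), (4,5,w=2); sum of weights 2 + 1 + 4 + 3 + 2 + 2 = 14)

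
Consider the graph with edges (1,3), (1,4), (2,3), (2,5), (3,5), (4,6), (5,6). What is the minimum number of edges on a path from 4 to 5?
2 (path: 4 -> 6 -> 5, 2 edges)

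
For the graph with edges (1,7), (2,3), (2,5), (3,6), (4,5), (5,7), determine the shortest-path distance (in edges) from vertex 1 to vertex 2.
3 (path: 1 -> 7 -> 5 -> 2, 3 edges)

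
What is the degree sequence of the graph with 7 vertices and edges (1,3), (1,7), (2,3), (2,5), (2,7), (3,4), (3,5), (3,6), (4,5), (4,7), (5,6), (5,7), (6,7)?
[5, 5, 5, 3, 3, 3, 2] (degrees: deg(1)=2, deg(2)=3, deg(3)=5, deg(4)=3, deg(5)=5, deg(6)=3, deg(7)=5)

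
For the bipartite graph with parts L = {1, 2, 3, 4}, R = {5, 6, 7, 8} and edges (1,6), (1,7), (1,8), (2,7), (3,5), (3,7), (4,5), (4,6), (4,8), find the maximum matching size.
4 (matching: (1,8), (2,7), (3,5), (4,6); upper bound min(|L|,|R|) = min(4,4) = 4)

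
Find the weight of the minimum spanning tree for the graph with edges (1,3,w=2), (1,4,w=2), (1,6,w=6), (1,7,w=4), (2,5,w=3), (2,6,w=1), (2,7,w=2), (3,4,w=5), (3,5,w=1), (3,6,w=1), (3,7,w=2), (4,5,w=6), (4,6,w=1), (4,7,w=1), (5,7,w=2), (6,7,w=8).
7 (MST edges: (1,3,w=2), (2,6,w=1), (3,5,w=1), (3,6,w=1), (4,6,w=1), (4,7,w=1); sum of weights 2 + 1 + 1 + 1 + 1 + 1 = 7)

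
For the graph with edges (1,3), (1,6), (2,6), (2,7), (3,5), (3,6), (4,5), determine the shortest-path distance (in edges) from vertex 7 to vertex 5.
4 (path: 7 -> 2 -> 6 -> 3 -> 5, 4 edges)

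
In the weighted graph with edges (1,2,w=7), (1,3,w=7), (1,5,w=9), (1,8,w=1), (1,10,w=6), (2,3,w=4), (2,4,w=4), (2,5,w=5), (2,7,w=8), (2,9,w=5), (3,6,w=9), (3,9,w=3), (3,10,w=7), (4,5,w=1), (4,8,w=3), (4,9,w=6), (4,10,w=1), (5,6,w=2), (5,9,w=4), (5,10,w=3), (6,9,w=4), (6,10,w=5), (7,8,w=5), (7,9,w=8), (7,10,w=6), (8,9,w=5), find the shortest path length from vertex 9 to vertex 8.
5 (path: 9 -> 8; weights 5 = 5)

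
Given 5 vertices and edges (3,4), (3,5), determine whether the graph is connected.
No, it has 3 components: {1}, {2}, {3, 4, 5}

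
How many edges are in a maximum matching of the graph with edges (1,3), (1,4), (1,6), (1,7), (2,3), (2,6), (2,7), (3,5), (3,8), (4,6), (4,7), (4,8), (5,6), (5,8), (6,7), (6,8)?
4 (matching: (1,4), (2,7), (3,5), (6,8); upper bound floor(n/2) = floor(8/2) = 4)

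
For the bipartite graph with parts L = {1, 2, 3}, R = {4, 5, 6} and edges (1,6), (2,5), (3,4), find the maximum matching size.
3 (matching: (1,6), (2,5), (3,4); upper bound min(|L|,|R|) = min(3,3) = 3)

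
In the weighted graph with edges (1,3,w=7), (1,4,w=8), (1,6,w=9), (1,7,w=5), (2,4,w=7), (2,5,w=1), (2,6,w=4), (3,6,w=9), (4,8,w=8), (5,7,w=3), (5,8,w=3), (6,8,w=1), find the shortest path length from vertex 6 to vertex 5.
4 (path: 6 -> 8 -> 5; weights 1 + 3 = 4)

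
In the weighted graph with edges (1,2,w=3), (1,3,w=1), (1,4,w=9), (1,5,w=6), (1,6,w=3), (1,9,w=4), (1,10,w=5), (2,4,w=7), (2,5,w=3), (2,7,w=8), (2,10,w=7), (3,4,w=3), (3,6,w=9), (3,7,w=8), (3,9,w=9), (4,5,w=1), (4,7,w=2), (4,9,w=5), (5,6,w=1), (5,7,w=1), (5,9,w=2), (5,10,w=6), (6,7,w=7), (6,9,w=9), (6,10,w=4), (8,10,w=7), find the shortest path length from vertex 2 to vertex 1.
3 (path: 2 -> 1; weights 3 = 3)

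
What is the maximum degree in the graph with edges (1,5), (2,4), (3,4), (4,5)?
3 (attained at vertex 4)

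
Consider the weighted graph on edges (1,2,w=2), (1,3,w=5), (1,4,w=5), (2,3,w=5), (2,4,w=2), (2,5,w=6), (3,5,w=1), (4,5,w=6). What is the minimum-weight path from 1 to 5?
6 (path: 1 -> 3 -> 5; weights 5 + 1 = 6)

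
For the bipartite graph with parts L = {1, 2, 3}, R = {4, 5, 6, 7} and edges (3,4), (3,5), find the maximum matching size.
1 (matching: (3,5); upper bound min(|L|,|R|) = min(3,4) = 3)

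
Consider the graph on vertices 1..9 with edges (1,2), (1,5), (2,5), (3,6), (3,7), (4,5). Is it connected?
No, it has 4 components: {1, 2, 4, 5}, {3, 6, 7}, {8}, {9}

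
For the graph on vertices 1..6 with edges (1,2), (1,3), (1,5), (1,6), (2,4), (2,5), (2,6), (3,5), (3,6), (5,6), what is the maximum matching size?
3 (matching: (1,6), (2,4), (3,5); upper bound floor(n/2) = floor(6/2) = 3)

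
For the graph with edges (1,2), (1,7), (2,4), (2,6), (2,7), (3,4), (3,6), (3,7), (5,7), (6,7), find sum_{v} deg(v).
20 (handshake: sum of degrees = 2|E| = 2 x 10 = 20)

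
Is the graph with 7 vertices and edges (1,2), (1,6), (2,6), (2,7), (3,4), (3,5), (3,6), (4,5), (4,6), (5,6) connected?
Yes (BFS from 1 visits [1, 2, 6, 7, 3, 4, 5] — all 7 vertices reached)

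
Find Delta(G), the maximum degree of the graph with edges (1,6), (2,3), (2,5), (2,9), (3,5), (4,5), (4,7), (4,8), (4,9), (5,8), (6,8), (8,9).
4 (attained at vertices 4, 5, 8)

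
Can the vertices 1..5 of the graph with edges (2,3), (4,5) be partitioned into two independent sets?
Yes. Partition: {1, 2, 4}, {3, 5}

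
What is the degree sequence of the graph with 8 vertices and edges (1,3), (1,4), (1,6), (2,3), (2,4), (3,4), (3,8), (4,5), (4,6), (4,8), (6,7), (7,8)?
[6, 4, 3, 3, 3, 2, 2, 1] (degrees: deg(1)=3, deg(2)=2, deg(3)=4, deg(4)=6, deg(5)=1, deg(6)=3, deg(7)=2, deg(8)=3)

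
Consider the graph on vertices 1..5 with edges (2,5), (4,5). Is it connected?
No, it has 3 components: {1}, {2, 4, 5}, {3}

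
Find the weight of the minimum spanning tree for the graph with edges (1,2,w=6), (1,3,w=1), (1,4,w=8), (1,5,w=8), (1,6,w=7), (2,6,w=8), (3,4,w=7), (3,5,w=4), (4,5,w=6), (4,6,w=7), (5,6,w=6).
23 (MST edges: (1,2,w=6), (1,3,w=1), (3,5,w=4), (4,5,w=6), (5,6,w=6); sum of weights 6 + 1 + 4 + 6 + 6 = 23)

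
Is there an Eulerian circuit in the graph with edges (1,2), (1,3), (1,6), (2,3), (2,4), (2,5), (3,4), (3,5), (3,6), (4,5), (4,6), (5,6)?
No (2 vertices have odd degree: {1, 3}; Eulerian circuit requires 0)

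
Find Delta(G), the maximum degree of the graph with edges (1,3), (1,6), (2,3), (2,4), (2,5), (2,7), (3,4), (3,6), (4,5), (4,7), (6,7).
4 (attained at vertices 2, 3, 4)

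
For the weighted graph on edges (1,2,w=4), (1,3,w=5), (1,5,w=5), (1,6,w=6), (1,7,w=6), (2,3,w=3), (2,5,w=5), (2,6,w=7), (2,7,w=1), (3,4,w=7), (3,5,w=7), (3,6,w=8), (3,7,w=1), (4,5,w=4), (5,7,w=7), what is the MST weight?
21 (MST edges: (1,2,w=4), (1,5,w=5), (1,6,w=6), (2,7,w=1), (3,7,w=1), (4,5,w=4); sum of weights 4 + 5 + 6 + 1 + 1 + 4 = 21)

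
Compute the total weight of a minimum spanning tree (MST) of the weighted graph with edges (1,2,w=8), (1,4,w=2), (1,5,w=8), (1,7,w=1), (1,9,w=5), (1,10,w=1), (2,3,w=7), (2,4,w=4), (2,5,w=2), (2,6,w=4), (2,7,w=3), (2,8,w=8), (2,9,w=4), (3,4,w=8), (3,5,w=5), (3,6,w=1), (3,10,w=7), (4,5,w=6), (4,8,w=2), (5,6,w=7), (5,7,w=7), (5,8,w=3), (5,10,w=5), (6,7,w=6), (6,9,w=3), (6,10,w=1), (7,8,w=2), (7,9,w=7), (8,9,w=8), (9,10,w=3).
16 (MST edges: (1,4,w=2), (1,7,w=1), (1,10,w=1), (2,5,w=2), (2,7,w=3), (3,6,w=1), (4,8,w=2), (6,9,w=3), (6,10,w=1); sum of weights 2 + 1 + 1 + 2 + 3 + 1 + 2 + 3 + 1 = 16)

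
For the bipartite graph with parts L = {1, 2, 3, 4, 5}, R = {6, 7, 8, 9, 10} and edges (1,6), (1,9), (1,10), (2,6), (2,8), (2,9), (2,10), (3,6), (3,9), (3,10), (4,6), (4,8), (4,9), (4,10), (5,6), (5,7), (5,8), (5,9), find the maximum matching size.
5 (matching: (1,10), (2,9), (3,6), (4,8), (5,7); upper bound min(|L|,|R|) = min(5,5) = 5)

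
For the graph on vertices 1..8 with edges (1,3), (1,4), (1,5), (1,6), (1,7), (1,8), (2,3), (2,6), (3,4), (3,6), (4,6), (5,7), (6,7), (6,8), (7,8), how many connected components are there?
1 (components: {1, 2, 3, 4, 5, 6, 7, 8})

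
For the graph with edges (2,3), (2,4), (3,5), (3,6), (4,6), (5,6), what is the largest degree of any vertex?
3 (attained at vertices 3, 6)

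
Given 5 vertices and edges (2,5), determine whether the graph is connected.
No, it has 4 components: {1}, {2, 5}, {3}, {4}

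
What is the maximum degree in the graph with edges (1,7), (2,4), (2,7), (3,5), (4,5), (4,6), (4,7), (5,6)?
4 (attained at vertex 4)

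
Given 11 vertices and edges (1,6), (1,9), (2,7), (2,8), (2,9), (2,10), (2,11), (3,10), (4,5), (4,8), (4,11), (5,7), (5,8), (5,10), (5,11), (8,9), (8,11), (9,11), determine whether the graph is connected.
Yes (BFS from 1 visits [1, 6, 9, 2, 8, 11, 7, 10, 4, 5, 3] — all 11 vertices reached)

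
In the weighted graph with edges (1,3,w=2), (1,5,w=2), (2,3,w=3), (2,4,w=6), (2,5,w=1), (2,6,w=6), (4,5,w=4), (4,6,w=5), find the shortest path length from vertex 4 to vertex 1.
6 (path: 4 -> 5 -> 1; weights 4 + 2 = 6)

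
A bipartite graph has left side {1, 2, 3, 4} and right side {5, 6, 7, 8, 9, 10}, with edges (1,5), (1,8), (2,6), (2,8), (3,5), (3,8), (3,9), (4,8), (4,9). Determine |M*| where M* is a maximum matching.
4 (matching: (1,8), (2,6), (3,5), (4,9); upper bound min(|L|,|R|) = min(4,6) = 4)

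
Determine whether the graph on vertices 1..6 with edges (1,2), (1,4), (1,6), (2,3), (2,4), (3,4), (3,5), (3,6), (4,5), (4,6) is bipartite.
No (odd cycle of length 3: 6 -> 1 -> 4 -> 6)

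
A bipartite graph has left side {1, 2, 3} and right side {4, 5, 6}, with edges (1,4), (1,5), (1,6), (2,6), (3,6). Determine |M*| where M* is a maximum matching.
2 (matching: (1,5), (2,6); upper bound min(|L|,|R|) = min(3,3) = 3)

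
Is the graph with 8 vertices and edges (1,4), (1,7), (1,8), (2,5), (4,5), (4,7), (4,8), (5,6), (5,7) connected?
No, it has 2 components: {1, 2, 4, 5, 6, 7, 8}, {3}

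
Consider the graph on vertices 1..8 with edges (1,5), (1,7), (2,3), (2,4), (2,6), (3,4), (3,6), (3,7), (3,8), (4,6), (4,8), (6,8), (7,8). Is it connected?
Yes (BFS from 1 visits [1, 5, 7, 3, 8, 2, 4, 6] — all 8 vertices reached)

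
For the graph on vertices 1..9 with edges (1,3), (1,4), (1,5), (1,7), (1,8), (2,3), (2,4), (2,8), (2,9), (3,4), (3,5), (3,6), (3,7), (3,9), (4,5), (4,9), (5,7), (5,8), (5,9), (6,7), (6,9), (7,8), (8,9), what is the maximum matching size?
4 (matching: (1,5), (2,4), (6,7), (8,9); upper bound floor(n/2) = floor(9/2) = 4)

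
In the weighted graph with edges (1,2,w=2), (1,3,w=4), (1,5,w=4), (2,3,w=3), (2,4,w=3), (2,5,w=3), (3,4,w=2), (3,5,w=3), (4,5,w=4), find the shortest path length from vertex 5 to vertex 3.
3 (path: 5 -> 3; weights 3 = 3)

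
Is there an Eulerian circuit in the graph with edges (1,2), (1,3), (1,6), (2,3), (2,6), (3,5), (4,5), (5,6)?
No (6 vertices have odd degree: {1, 2, 3, 4, 5, 6}; Eulerian circuit requires 0)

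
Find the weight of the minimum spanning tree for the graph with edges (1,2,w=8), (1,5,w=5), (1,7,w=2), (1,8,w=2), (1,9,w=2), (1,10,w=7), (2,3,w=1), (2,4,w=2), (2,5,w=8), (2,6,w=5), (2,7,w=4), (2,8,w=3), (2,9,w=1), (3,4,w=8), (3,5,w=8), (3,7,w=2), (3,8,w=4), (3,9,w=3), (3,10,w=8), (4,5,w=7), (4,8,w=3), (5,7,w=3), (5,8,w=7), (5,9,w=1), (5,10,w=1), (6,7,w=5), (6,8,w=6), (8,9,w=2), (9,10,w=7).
17 (MST edges: (1,7,w=2), (1,8,w=2), (1,9,w=2), (2,3,w=1), (2,4,w=2), (2,6,w=5), (2,9,w=1), (5,9,w=1), (5,10,w=1); sum of weights 2 + 2 + 2 + 1 + 2 + 5 + 1 + 1 + 1 = 17)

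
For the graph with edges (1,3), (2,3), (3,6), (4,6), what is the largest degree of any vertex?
3 (attained at vertex 3)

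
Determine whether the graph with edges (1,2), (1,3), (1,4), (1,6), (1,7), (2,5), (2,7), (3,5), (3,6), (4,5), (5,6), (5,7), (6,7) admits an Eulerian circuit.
No (4 vertices have odd degree: {1, 2, 3, 5}; Eulerian circuit requires 0)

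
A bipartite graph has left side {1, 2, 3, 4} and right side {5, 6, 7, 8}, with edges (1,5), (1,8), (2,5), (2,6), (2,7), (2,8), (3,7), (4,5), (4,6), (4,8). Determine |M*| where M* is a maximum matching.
4 (matching: (1,8), (2,5), (3,7), (4,6); upper bound min(|L|,|R|) = min(4,4) = 4)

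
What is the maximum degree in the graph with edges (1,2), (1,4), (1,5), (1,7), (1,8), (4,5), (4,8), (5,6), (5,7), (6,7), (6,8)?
5 (attained at vertex 1)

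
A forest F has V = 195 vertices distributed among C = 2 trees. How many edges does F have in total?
193 (Each of the 2 component trees on V_i vertices has V_i - 1 edges; summing gives V - C = 195 - 2 = 193)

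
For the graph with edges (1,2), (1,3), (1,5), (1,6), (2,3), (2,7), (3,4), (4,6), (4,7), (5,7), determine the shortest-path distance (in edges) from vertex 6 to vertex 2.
2 (path: 6 -> 1 -> 2, 2 edges)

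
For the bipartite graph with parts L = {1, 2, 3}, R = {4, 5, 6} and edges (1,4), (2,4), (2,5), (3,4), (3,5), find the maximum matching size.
2 (matching: (1,4), (2,5); upper bound min(|L|,|R|) = min(3,3) = 3)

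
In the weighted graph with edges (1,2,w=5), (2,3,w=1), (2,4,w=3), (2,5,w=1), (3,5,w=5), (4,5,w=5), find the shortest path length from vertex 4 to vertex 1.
8 (path: 4 -> 2 -> 1; weights 3 + 5 = 8)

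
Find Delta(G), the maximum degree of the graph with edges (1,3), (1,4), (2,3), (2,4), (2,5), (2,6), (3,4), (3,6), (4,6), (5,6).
4 (attained at vertices 2, 3, 4, 6)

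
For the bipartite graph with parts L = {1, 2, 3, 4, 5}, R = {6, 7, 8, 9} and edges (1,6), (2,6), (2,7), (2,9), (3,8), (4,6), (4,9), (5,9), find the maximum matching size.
4 (matching: (1,6), (2,7), (3,8), (4,9); upper bound min(|L|,|R|) = min(5,4) = 4)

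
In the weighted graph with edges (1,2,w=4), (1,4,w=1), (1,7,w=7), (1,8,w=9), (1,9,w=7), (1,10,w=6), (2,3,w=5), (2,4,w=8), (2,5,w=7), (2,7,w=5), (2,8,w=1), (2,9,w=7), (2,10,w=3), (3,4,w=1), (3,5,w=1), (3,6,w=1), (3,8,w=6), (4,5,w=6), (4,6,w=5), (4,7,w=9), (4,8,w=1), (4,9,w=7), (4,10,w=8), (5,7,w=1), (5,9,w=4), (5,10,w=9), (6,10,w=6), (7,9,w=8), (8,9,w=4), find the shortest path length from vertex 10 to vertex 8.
4 (path: 10 -> 2 -> 8; weights 3 + 1 = 4)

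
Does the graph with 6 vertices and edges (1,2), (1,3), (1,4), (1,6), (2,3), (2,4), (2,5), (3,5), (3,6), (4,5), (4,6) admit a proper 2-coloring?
No (odd cycle of length 3: 2 -> 1 -> 4 -> 2)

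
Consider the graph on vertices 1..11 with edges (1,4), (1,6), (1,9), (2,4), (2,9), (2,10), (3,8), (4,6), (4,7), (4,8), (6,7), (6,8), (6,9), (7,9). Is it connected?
No, it has 3 components: {1, 2, 3, 4, 6, 7, 8, 9, 10}, {5}, {11}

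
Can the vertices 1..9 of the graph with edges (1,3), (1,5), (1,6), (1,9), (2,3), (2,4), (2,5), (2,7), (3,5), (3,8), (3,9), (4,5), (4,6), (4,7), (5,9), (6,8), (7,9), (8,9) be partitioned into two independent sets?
No (odd cycle of length 3: 5 -> 1 -> 9 -> 5)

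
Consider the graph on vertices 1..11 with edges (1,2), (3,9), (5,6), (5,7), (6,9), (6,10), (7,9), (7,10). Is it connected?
No, it has 5 components: {1, 2}, {3, 5, 6, 7, 9, 10}, {4}, {8}, {11}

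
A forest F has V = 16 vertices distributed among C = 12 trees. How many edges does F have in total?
4 (Each of the 12 component trees on V_i vertices has V_i - 1 edges; summing gives V - C = 16 - 12 = 4)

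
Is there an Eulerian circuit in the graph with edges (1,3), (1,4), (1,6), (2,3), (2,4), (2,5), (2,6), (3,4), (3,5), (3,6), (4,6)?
No (2 vertices have odd degree: {1, 3}; Eulerian circuit requires 0)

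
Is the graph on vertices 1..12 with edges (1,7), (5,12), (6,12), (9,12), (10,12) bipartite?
Yes. Partition: {1, 2, 3, 4, 5, 6, 8, 9, 10, 11}, {7, 12}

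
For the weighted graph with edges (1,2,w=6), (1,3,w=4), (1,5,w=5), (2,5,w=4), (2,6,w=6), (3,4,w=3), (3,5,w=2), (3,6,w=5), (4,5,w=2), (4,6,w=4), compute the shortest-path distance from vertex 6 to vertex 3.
5 (path: 6 -> 3; weights 5 = 5)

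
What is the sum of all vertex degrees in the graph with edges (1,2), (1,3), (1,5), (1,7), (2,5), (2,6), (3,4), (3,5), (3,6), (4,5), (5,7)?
22 (handshake: sum of degrees = 2|E| = 2 x 11 = 22)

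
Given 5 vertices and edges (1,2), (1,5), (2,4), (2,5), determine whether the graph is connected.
No, it has 2 components: {1, 2, 4, 5}, {3}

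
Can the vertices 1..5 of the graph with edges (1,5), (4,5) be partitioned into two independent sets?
Yes. Partition: {1, 2, 3, 4}, {5}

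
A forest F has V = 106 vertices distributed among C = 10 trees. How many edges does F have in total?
96 (Each of the 10 component trees on V_i vertices has V_i - 1 edges; summing gives V - C = 106 - 10 = 96)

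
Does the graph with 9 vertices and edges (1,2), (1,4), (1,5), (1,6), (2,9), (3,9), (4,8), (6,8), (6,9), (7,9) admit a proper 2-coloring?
Yes. Partition: {1, 8, 9}, {2, 3, 4, 5, 6, 7}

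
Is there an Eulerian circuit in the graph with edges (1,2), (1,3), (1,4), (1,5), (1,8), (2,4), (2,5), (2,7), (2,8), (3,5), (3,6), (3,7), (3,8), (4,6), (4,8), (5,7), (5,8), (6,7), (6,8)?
No (4 vertices have odd degree: {1, 2, 3, 5}; Eulerian circuit requires 0)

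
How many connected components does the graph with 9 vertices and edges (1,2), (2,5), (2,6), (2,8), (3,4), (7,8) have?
3 (components: {1, 2, 5, 6, 7, 8}, {3, 4}, {9})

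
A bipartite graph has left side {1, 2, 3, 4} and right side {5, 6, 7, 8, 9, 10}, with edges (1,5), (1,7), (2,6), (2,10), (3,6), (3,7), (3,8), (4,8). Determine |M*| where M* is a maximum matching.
4 (matching: (1,7), (2,10), (3,6), (4,8); upper bound min(|L|,|R|) = min(4,6) = 4)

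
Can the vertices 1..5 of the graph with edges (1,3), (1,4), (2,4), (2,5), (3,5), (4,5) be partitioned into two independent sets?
No (odd cycle of length 3: 2 -> 4 -> 5 -> 2)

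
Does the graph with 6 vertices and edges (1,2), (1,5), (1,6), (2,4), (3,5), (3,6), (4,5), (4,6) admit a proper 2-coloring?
Yes. Partition: {1, 3, 4}, {2, 5, 6}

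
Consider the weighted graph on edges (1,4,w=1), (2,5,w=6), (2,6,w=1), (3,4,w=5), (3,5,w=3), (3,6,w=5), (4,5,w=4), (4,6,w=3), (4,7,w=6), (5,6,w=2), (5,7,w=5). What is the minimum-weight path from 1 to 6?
4 (path: 1 -> 4 -> 6; weights 1 + 3 = 4)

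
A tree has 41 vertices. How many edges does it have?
40 (A tree on V vertices has V - 1 edges, so 41 - 1 = 40)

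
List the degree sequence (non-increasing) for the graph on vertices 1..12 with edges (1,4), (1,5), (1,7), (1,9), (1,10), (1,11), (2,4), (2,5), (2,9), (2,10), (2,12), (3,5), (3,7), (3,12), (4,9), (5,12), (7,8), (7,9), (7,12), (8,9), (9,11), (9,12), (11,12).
[7, 6, 6, 5, 5, 4, 3, 3, 3, 2, 2, 0] (degrees: deg(1)=6, deg(2)=5, deg(3)=3, deg(4)=3, deg(5)=4, deg(6)=0, deg(7)=5, deg(8)=2, deg(9)=7, deg(10)=2, deg(11)=3, deg(12)=6)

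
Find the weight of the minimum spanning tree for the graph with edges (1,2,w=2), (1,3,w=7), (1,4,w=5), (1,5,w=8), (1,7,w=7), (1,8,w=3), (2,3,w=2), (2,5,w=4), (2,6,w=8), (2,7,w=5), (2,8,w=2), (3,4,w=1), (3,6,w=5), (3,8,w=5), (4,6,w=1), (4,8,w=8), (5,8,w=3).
16 (MST edges: (1,2,w=2), (2,3,w=2), (2,7,w=5), (2,8,w=2), (3,4,w=1), (4,6,w=1), (5,8,w=3); sum of weights 2 + 2 + 5 + 2 + 1 + 1 + 3 = 16)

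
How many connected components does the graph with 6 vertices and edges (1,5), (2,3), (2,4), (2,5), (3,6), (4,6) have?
1 (components: {1, 2, 3, 4, 5, 6})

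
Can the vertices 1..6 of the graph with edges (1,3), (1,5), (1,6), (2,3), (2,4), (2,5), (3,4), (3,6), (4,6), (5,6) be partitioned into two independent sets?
No (odd cycle of length 3: 3 -> 1 -> 6 -> 3)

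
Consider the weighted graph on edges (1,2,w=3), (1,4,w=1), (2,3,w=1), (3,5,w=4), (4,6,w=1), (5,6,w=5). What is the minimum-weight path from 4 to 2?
4 (path: 4 -> 1 -> 2; weights 1 + 3 = 4)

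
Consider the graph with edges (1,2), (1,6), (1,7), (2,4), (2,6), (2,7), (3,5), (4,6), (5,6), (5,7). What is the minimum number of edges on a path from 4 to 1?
2 (path: 4 -> 6 -> 1, 2 edges)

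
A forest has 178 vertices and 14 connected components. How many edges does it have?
164 (Each of the 14 component trees on V_i vertices has V_i - 1 edges; summing gives V - C = 178 - 14 = 164)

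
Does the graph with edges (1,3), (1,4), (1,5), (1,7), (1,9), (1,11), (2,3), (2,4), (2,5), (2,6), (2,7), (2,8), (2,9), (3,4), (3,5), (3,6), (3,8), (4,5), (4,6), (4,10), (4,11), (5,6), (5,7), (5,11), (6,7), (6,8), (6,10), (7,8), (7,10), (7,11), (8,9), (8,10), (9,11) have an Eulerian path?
No (6 vertices have odd degree: {2, 4, 5, 6, 7, 11}; Eulerian path requires 0 or 2)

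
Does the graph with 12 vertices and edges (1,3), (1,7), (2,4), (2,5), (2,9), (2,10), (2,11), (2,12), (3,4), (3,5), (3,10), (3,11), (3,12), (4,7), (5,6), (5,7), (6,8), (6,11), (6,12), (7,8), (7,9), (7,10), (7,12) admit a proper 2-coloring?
Yes. Partition: {1, 4, 5, 8, 9, 10, 11, 12}, {2, 3, 6, 7}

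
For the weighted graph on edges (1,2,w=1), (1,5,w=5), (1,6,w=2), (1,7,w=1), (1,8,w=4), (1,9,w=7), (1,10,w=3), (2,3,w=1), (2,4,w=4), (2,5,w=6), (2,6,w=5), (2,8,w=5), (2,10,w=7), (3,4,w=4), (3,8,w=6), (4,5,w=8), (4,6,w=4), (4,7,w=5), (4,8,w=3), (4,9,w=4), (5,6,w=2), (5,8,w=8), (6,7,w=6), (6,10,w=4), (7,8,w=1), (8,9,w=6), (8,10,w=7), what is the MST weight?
18 (MST edges: (1,2,w=1), (1,6,w=2), (1,7,w=1), (1,10,w=3), (2,3,w=1), (4,8,w=3), (4,9,w=4), (5,6,w=2), (7,8,w=1); sum of weights 1 + 2 + 1 + 3 + 1 + 3 + 4 + 2 + 1 = 18)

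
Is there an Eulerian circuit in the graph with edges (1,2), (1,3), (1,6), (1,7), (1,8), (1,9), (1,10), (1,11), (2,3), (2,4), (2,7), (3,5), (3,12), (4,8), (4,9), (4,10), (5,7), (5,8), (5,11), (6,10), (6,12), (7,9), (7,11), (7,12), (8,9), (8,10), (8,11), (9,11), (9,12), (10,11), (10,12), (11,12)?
No (2 vertices have odd degree: {6, 11}; Eulerian circuit requires 0)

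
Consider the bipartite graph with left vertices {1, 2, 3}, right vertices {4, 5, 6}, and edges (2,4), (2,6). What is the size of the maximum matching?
1 (matching: (2,6); upper bound min(|L|,|R|) = min(3,3) = 3)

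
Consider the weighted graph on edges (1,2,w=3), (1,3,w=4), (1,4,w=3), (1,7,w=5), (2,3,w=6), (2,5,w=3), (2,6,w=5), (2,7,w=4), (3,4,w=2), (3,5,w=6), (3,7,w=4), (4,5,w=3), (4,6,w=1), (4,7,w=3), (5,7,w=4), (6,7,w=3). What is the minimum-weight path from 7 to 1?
5 (path: 7 -> 1; weights 5 = 5)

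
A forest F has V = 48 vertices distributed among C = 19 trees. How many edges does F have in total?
29 (Each of the 19 component trees on V_i vertices has V_i - 1 edges; summing gives V - C = 48 - 19 = 29)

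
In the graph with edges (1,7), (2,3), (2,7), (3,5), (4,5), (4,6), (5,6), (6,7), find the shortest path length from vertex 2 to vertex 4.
3 (path: 2 -> 7 -> 6 -> 4, 3 edges)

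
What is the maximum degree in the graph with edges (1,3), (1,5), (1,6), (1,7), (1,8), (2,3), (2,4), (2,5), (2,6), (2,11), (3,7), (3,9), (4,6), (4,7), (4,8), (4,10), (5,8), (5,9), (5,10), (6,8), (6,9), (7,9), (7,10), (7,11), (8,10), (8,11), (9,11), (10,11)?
6 (attained at vertices 7, 8)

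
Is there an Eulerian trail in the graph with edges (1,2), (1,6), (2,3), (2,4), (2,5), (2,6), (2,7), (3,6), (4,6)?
Yes (the graph is connected and exactly 2 vertices have odd degree: {5, 7}; any Eulerian path must start and end at those)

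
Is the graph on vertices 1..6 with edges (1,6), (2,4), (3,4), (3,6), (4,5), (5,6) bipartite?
Yes. Partition: {1, 2, 3, 5}, {4, 6}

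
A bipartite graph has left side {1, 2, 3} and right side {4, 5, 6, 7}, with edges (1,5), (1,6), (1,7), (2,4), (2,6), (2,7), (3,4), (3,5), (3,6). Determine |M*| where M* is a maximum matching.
3 (matching: (1,7), (2,6), (3,5); upper bound min(|L|,|R|) = min(3,4) = 3)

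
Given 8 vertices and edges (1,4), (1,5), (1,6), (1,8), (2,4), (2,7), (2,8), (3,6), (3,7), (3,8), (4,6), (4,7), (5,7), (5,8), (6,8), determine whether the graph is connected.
Yes (BFS from 1 visits [1, 4, 5, 6, 8, 2, 7, 3] — all 8 vertices reached)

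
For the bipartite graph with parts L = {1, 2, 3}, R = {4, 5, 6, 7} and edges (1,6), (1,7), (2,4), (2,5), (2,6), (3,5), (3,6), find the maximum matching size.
3 (matching: (1,7), (2,6), (3,5); upper bound min(|L|,|R|) = min(3,4) = 3)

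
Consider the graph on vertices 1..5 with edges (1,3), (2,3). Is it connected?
No, it has 3 components: {1, 2, 3}, {4}, {5}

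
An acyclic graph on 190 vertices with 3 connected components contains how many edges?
187 (Each of the 3 component trees on V_i vertices has V_i - 1 edges; summing gives V - C = 190 - 3 = 187)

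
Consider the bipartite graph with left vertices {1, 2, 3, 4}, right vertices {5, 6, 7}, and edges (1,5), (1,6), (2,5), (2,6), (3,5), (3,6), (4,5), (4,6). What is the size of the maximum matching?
2 (matching: (1,6), (2,5); upper bound min(|L|,|R|) = min(4,3) = 3)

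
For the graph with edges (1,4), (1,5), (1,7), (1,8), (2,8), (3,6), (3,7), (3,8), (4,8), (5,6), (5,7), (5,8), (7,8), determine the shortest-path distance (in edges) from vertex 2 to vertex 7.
2 (path: 2 -> 8 -> 7, 2 edges)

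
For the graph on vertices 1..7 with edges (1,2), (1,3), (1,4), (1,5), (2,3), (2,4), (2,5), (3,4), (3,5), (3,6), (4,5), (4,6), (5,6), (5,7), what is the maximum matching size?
3 (matching: (2,4), (3,6), (5,7); upper bound floor(n/2) = floor(7/2) = 3)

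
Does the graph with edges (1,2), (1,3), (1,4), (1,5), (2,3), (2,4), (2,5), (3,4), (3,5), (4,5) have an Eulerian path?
Yes — and in fact it has an Eulerian circuit (the graph is connected and all 5 vertices have even degree)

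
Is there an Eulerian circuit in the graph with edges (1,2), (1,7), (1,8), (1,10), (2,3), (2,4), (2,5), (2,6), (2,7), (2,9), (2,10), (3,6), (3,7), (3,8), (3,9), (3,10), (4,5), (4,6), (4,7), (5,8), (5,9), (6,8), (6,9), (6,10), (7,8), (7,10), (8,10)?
Yes (the graph is connected and all 10 vertices have even degree)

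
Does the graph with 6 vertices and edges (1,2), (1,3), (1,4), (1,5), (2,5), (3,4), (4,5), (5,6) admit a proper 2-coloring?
No (odd cycle of length 3: 5 -> 1 -> 2 -> 5)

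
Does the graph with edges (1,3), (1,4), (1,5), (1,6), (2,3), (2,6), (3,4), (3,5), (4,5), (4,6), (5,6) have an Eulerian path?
Yes — and in fact it has an Eulerian circuit (the graph is connected and all 6 vertices have even degree)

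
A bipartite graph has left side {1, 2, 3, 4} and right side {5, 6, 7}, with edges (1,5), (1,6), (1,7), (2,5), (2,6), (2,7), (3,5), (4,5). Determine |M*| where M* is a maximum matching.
3 (matching: (1,7), (2,6), (3,5); upper bound min(|L|,|R|) = min(4,3) = 3)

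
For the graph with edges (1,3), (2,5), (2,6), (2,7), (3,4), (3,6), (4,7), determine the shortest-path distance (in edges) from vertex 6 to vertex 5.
2 (path: 6 -> 2 -> 5, 2 edges)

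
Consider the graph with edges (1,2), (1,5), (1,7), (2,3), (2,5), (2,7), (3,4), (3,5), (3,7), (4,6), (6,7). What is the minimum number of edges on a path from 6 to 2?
2 (path: 6 -> 7 -> 2, 2 edges)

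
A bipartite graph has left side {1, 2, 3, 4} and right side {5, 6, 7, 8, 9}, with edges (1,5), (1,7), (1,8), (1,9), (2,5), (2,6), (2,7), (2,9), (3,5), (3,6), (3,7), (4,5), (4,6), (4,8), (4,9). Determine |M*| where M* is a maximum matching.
4 (matching: (1,9), (2,7), (3,6), (4,8); upper bound min(|L|,|R|) = min(4,5) = 4)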